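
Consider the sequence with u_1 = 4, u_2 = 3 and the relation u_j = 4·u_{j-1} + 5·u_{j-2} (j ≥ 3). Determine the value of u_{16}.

35603841143

u_3 = 32;  u_4 = 143;  u_5 = 732;  …;  u_{13} = 284830732;  u_{14} = 1424153643;  u_{15} = 7120768232;  u_{16} = 35603841143.
(Characteristic roots are 5 and -1.)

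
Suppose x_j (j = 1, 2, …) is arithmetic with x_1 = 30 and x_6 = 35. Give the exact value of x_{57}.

Common difference d = (35 - 30) / (6 - 1) = 1.
x_j = 30 + (j - 1)·1.
x_{57} = 30 + 56·1 = 86.

86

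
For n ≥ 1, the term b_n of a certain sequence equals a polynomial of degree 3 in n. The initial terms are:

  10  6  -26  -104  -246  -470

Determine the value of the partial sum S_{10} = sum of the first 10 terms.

1st diffs: -4, -32, -78, -142, -224.
2nd diffs: -28, -46, -64, -82.
3rd diffs: -18, -18, -18 (constant).
So b_n = -3n^3 + 4n^2 + 5n + 4.
Continuing: -794, -1236, -1814, -2546.
Summing n = 1..10 (10 terms) gives -7220.

-7220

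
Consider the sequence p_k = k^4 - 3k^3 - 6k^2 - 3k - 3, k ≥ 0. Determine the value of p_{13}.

20914

p_{13} = 1·13^4 - 3·13^3 - 6·13^2 - 3·13 - 3 = 20914.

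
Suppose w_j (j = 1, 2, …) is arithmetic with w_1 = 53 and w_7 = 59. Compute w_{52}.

104

Common difference d = (59 - 53) / (7 - 1) = 1.
w_j = 53 + (j - 1)·1.
w_{52} = 53 + 51·1 = 104.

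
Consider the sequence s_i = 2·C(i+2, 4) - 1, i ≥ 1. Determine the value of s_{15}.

4759

C(17, 4) = 2380, so s_{15} = 4759.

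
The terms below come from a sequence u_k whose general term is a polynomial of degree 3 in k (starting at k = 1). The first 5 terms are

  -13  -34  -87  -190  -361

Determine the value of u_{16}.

1st diffs: -21, -53, -103, -171.
2nd diffs: -32, -50, -68.
3rd diffs: -18, -18 (constant).
So u_k = -3k^3 + 2k^2 - 6k - 6.
Evaluating at k = 16 gives u_{16} = -11878.

-11878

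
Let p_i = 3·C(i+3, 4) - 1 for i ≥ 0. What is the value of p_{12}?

C(15, 4) = 1365, so p_{12} = 4094.

4094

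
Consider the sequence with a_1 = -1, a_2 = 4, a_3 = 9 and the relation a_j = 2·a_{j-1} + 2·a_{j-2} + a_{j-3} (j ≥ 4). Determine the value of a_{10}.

13049

Iterate the recurrence:
a_4 = 25, a_5 = 72, a_6 = 203, a_7 = 575, a_8 = 1628, a_9 = 4609, a_{10} = 13049.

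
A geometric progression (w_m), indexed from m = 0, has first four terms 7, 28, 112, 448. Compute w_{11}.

Common ratio r = 4.
w_m = 7·4^(m-0).
w_{11} = 7·4^11 = 29360128.

29360128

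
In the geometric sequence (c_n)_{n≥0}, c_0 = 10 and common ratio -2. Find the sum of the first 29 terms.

1789569710

c_n = 10·(-2)^(n-0).
S = 10·((-2)^29 - 1)/(-2 - 1) = 10·(-536870912 - 1)/(-3) = 1789569710.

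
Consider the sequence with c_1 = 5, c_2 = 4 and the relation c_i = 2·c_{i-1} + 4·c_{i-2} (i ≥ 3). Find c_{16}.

c_3 = 28; c_4 = 72; c_5 = 256; …; c_{13} = 3002368; c_{14} = 9715712; c_{15} = 31440896; c_{16} = 101744640.

101744640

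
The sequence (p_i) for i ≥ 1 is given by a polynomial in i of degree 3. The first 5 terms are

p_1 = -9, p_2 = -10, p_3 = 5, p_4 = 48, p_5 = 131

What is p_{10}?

1566

1st diffs: -1, 15, 43, 83.
2nd diffs: 16, 28, 40.
3rd diffs: 12, 12 (constant).
Newton forward-difference form: p_i = -9 + (-1)·C(i-1,1) + 16·C(i-1,2) + 12·C(i-1,3).
At i = 10: i-1 = 9, so p_{10} = -9 - 9 + 576 + 1008 = 1566.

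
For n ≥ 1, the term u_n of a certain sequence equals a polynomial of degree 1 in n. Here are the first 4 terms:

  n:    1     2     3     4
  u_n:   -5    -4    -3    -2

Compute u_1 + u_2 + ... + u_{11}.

1st diffs: 1, 1, 1 (constant).
So u_n = n - 6.
Continuing: …, -1, 0, 1, 2, …, u_{11} = 5.
Summing n = 1..11 (11 terms) gives 0.

0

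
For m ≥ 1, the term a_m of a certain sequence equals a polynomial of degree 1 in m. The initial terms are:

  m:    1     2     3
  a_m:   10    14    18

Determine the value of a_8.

38

1st diffs: 4, 4 (constant).
So a_m = 4m + 6.
Evaluating at m = 8 gives a_8 = 38.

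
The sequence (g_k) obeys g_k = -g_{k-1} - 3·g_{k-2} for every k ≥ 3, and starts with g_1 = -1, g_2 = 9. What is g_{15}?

7914

Applying the relation repeatedly:
g_3 = -6;  g_4 = -21;  g_5 = 39;  …;  g_{12} = 2184;  g_{13} = -681;  g_{14} = -5871;  g_{15} = 7914.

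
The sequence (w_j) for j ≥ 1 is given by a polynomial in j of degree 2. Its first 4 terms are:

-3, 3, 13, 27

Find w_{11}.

237

1st diffs: 6, 10, 14.
2nd diffs: 4, 4 (constant).
Newton forward-difference form: w_j = -3 + 6·C(j-1,1) + 4·C(j-1,2).
At j = 11: j-1 = 10, so w_{11} = -3 + 60 + 180 = 237.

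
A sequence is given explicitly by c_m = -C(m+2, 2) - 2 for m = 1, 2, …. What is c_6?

C(8, 2) = 28, so c_6 = -30.

-30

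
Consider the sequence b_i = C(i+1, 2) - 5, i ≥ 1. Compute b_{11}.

61

C(12, 2) = 66, so b_{11} = 61.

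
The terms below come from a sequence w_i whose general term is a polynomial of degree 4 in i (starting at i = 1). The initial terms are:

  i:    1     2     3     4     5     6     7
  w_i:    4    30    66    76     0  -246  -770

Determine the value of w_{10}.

1st diffs: 26, 36, 10, -76, -246, -524.
2nd diffs: 10, -26, -86, -170, -278.
3rd diffs: -36, -60, -84, -108.
4th diffs: -24, -24, -24 (constant).
Newton forward-difference form: w_i = 4 + 26·C(i-1,1) + 10·C(i-1,2) + (-36)·C(i-1,3) + (-24)·C(i-1,4).
At i = 10: i-1 = 9, so w_{10} = 4 + 234 + 360 - 3024 - 3024 = -5450.

-5450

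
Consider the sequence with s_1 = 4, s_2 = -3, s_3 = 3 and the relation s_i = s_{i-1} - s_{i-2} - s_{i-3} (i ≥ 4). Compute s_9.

4

Step forward from the initial values:
s_4 = 2;  s_5 = 2;  s_6 = -3;  s_7 = -7;  s_8 = -6;  s_9 = 4.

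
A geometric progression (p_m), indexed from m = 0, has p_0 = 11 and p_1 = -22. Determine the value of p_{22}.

Common ratio r = -2.
p_m = 11·(-2)^(m-0).
p_{22} = 11·(-2)^22 = 46137344.

46137344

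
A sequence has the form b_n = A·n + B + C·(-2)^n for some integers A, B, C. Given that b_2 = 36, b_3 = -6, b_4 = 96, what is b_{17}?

Write the equations: 2A + B + 4C = 36; 3A + B - 8C = -6; 4A + B + 16C = 96.
Subtracting the first from the second: A - 12C = -42.
Subtracting the second from the third: A + 24C = 102.
Solving: C = 4, A = 6, then B = 8.
Hence b_{17} = 6·17 + 8 + 4·(-131072) = -524178.

-524178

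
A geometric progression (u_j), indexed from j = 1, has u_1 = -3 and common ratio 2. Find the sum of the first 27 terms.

u_j = (-3)·2^(j-1).
S = (-3)·(2^27 - 1)/(2 - 1) = (-3)·(134217728 - 1)/(1) = -402653181.

-402653181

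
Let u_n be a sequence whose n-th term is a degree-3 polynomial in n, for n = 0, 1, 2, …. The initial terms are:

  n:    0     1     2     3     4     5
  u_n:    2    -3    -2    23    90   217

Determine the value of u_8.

1138

1st diffs: -5, 1, 25, 67, 127.
2nd diffs: 6, 24, 42, 60.
3rd diffs: 18, 18, 18 (constant).
So u_n = 3n^3 - 6n^2 - 2n + 2.
Evaluating at n = 8 gives u_8 = 1138.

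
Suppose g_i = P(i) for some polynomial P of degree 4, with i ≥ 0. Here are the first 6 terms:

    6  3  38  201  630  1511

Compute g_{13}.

1st diffs: -3, 35, 163, 429, 881.
2nd diffs: 38, 128, 266, 452.
3rd diffs: 90, 138, 186.
4th diffs: 48, 48 (constant).
Newton forward-difference form: g_i = 6 + (-3)·C(i,1) + 38·C(i,2) + 90·C(i,3) + 48·C(i,4).
At i = 13: i = 13, so g_{13} = 6 - 39 + 2964 + 25740 + 34320 = 62991.

62991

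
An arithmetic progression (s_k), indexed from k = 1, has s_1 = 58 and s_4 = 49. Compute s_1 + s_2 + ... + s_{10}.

445

Common difference d = (49 - 58) / (4 - 1) = -3.
s_k = 58 + (k - 1)·(-3).
s_{10} = 31; S = 10·(58 + 31)/2 = 445.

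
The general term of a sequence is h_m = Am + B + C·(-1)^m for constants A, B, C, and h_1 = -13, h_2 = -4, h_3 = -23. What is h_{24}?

Plug in m = 1, 2, 3: A + B - C = -13; 2A + B + C = -4; 3A + B - C = -23.
Subtracting the first from the second: A + 2C = 9.
Subtracting the second from the third: A - 2C = -19.
Solving: C = 7, A = -5, then B = -1.
So h_m = -5·m + (-1) + 7·(-1)^m; at m=24 this is -114.

-114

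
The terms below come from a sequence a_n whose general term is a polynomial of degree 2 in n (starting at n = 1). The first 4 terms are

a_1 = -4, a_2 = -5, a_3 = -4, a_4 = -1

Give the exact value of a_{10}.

1st diffs: -1, 1, 3.
2nd diffs: 2, 2 (constant).
So a_n = n^2 - 4n - 1.
Evaluating at n = 10 gives a_{10} = 59.

59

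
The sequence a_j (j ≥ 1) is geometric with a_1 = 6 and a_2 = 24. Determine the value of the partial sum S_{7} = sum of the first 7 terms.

32766

Common ratio r = 4.
a_j = 6·4^(j-1).
S = 6·(4^7 - 1)/(4 - 1) = 6·(16384 - 1)/(3) = 32766.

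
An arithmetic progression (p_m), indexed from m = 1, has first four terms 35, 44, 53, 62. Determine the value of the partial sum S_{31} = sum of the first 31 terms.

Common difference d = 9.
p_m = 35 + (m - 1)·9.
p_{31} = 305; S = 31·(35 + 305)/2 = 5270.

5270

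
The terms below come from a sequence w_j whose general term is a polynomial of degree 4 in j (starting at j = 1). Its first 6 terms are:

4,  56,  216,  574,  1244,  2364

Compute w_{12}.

29286

1st diffs: 52, 160, 358, 670, 1120.
2nd diffs: 108, 198, 312, 450.
3rd diffs: 90, 114, 138.
4th diffs: 24, 24 (constant).
Newton forward-difference form: w_j = 4 + 52·C(j-1,1) + 108·C(j-1,2) + 90·C(j-1,3) + 24·C(j-1,4).
At j = 12: j-1 = 11, so w_{12} = 4 + 572 + 5940 + 14850 + 7920 = 29286.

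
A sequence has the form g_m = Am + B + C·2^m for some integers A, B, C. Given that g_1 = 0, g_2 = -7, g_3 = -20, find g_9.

Write the equations: A + B + 2C = 0; 2A + B + 4C = -7; 3A + B + 8C = -20.
Subtracting the first from the second: A + 2C = -7.
Subtracting the second from the third: A + 4C = -13.
Solving: C = -3, A = -1, then B = 7.
So g_m = -1·m + 7 + (-3)·2^m; at m=9 this is -1538.

-1538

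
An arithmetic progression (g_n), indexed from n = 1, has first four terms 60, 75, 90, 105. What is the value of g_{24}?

Common difference d = 15.
g_n = 60 + (n - 1)·15.
g_{24} = 60 + 23·15 = 405.

405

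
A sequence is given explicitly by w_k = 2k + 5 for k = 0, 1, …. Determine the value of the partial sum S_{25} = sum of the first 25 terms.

725

Over k = 0..24: Σk = 300.
Total = (2)·300 + (5)·25 = 725.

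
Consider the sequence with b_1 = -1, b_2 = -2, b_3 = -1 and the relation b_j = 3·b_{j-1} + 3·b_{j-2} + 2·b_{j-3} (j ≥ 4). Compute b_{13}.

Iterate the recurrence:
b_4 = -11  b_5 = -40  b_6 = -155  b_7 = -607  b_8 = -2366  b_9 = -9229  b_{10} = -35999  b_{11} = -140416  b_{12} = -547703  b_{13} = -2136355.

-2136355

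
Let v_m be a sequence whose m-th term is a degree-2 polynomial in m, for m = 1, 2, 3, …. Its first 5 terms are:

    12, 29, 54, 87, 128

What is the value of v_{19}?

1542

1st diffs: 17, 25, 33, 41.
2nd diffs: 8, 8, 8 (constant).
Newton forward-difference form: v_m = 12 + 17·C(m-1,1) + 8·C(m-1,2).
At m = 19: m-1 = 18, so v_{19} = 12 + 306 + 1224 = 1542.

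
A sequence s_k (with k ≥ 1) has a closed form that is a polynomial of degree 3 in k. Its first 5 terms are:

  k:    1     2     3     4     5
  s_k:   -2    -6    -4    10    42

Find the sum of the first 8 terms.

1st diffs: -4, 2, 14, 32.
2nd diffs: 6, 12, 18.
3rd diffs: 6, 6 (constant).
Newton forward-difference form: s_k = -2 + (-4)·C(k-1,1) + 6·C(k-1,2) + 6·C(k-1,3).
Continuing: 98, 184, 306.
Summing k = 1..8 (8 terms) gives 628.

628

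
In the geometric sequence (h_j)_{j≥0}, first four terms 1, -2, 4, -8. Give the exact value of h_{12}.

Common ratio r = -2.
h_j = 1·(-2)^(j-0).
h_{12} = 1·(-2)^12 = 4096.

4096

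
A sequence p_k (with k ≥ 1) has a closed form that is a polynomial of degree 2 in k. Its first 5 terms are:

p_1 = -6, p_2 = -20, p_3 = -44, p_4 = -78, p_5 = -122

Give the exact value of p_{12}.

1st diffs: -14, -24, -34, -44.
2nd diffs: -10, -10, -10 (constant).
Newton forward-difference form: p_k = -6 + (-14)·C(k-1,1) + (-10)·C(k-1,2).
At k = 12: k-1 = 11, so p_{12} = -6 - 154 - 550 = -710.

-710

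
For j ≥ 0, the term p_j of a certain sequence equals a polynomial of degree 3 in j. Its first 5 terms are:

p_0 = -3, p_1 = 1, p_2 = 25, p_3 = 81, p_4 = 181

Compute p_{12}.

4005

1st diffs: 4, 24, 56, 100.
2nd diffs: 20, 32, 44.
3rd diffs: 12, 12 (constant).
Newton forward-difference form: p_j = -3 + 4·C(j,1) + 20·C(j,2) + 12·C(j,3).
At j = 12: j = 12, so p_{12} = -3 + 48 + 1320 + 2640 = 4005.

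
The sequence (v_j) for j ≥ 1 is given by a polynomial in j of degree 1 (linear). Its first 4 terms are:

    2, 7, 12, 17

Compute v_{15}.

72

1st diffs: 5, 5, 5 (constant).
So v_j = 5j - 3.
Evaluating at j = 15 gives v_{15} = 72.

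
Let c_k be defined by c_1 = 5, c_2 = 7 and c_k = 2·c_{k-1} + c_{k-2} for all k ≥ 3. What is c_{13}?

Iterate the recurrence:
c_3 = 19; c_4 = 45; c_5 = 109; …; c_{10} = 8935; c_{11} = 21571; c_{12} = 52077; c_{13} = 125725.

125725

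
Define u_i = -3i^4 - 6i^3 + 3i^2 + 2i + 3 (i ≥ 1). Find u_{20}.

-526757

u_{20} = -3·20^4 - 6·20^3 + 3·20^2 + 2·20 + 3 = -526757.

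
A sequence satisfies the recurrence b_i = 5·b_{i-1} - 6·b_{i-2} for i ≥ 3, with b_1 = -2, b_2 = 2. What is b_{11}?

b_3 = 22;  b_4 = 98;  b_5 = 358;  b_6 = 1202;  b_7 = 3862;  b_8 = 12098;  b_9 = 37318;  b_{10} = 114002;  b_{11} = 346102.
(Characteristic roots are 3 and 2.)

346102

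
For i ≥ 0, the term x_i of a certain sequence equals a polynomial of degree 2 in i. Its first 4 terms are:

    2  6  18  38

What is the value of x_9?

326

1st diffs: 4, 12, 20.
2nd diffs: 8, 8 (constant).
Newton forward-difference form: x_i = 2 + 4·C(i,1) + 8·C(i,2).
At i = 9: i = 9, so x_9 = 2 + 36 + 288 = 326.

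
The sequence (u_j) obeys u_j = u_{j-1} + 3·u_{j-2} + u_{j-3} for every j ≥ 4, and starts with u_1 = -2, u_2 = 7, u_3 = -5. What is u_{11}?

2827

Iterate the recurrence:
u_4 = 14; u_5 = 6; u_6 = 43; u_7 = 75; u_8 = 210; u_9 = 478; u_{10} = 1183; u_{11} = 2827.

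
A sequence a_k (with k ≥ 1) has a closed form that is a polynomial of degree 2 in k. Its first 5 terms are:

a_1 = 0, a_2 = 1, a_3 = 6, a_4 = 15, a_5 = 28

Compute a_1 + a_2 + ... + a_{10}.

525

1st diffs: 1, 5, 9, 13.
2nd diffs: 4, 4, 4 (constant).
Newton forward-difference form: a_k = 1·C(k-1,1) + 4·C(k-1,2).
Continuing: …, 45, 66, 91, 120, …, a_{10} = 153.
Summing k = 1..10 (10 terms) gives 525.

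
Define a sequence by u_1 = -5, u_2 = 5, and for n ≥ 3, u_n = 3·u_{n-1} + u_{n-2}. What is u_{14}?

5380205

Step forward from the initial values:
u_3 = 10, u_4 = 35, u_5 = 115, …, u_{11} = 149335, u_{12} = 493220, u_{13} = 1628995, u_{14} = 5380205.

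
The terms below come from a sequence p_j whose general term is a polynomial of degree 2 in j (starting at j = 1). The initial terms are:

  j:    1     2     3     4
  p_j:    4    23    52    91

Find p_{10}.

1st diffs: 19, 29, 39.
2nd diffs: 10, 10 (constant).
Newton forward-difference form: p_j = 4 + 19·C(j-1,1) + 10·C(j-1,2).
At j = 10: j-1 = 9, so p_{10} = 4 + 171 + 360 = 535.

535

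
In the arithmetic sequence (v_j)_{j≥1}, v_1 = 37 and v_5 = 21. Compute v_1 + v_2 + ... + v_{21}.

Common difference d = (21 - 37) / (5 - 1) = -4.
v_j = 37 + (j - 1)·(-4).
v_{21} = -43; S = 21·(37 + (-43))/2 = -63.

-63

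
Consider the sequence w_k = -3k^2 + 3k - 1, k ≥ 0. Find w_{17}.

w_{17} = -3·17^2 + 3·17 - 1 = -817.

-817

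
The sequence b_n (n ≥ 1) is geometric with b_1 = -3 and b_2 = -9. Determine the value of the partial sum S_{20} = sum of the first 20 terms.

Common ratio r = 3.
b_n = (-3)·3^(n-1).
S = (-3)·(3^20 - 1)/(3 - 1) = (-3)·(3486784401 - 1)/(2) = -5230176600.

-5230176600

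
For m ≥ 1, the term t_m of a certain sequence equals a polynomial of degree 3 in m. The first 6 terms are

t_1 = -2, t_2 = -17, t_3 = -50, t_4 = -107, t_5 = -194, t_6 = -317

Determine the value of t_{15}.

-4034

1st diffs: -15, -33, -57, -87, -123.
2nd diffs: -18, -24, -30, -36.
3rd diffs: -6, -6, -6 (constant).
Newton forward-difference form: t_m = -2 + (-15)·C(m-1,1) + (-18)·C(m-1,2) + (-6)·C(m-1,3).
At m = 15: m-1 = 14, so t_{15} = -2 - 210 - 1638 - 2184 = -4034.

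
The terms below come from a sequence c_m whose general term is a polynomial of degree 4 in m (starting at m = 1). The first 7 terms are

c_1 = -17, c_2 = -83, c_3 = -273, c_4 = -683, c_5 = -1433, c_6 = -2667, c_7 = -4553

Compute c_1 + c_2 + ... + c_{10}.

-44228

1st diffs: -66, -190, -410, -750, -1234, -1886.
2nd diffs: -124, -220, -340, -484, -652.
3rd diffs: -96, -120, -144, -168.
4th diffs: -24, -24, -24 (constant).
Newton forward-difference form: c_m = -17 + (-66)·C(m-1,1) + (-124)·C(m-1,2) + (-96)·C(m-1,3) + (-24)·C(m-1,4).
Continuing: -7283, -11073, -16163.
Summing m = 1..10 (10 terms) gives -44228.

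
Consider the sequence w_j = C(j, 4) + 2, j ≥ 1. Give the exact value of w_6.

C(6, 4) = 15, so w_6 = 17.

17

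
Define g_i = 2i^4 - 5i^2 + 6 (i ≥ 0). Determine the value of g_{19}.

258843

g_{19} = 2·19^4 - 5·19^2 + 6 = 258843.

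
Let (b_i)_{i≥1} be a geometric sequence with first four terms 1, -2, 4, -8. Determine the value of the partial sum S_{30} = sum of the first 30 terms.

-357913941

Common ratio r = -2.
b_i = 1·(-2)^(i-1).
S = 1·((-2)^30 - 1)/(-2 - 1) = 1·(1073741824 - 1)/(-3) = -357913941.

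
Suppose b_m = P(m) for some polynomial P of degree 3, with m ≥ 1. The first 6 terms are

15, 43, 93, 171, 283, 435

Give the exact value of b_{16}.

1st diffs: 28, 50, 78, 112, 152.
2nd diffs: 22, 28, 34, 40.
3rd diffs: 6, 6, 6 (constant).
Newton forward-difference form: b_m = 15 + 28·C(m-1,1) + 22·C(m-1,2) + 6·C(m-1,3).
At m = 16: m-1 = 15, so b_{16} = 15 + 420 + 2310 + 2730 = 5475.

5475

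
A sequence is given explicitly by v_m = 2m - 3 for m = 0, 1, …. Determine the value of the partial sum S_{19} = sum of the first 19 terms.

Over m = 0..18: Σm = 171.
Total = (2)·171 + (-3)·19 = 285.

285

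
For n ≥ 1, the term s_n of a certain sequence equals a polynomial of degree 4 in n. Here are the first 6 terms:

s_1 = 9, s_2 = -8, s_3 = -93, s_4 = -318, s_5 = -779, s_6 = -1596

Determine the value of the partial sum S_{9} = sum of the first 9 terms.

1st diffs: -17, -85, -225, -461, -817.
2nd diffs: -68, -140, -236, -356.
3rd diffs: -72, -96, -120.
4th diffs: -24, -24 (constant).
So s_n = -n^4 - 2n^3 + 3n^2 + 3n + 6.
Continuing: -2913, -4898, -7743.
Summing n = 1..9 (9 terms) gives -18339.

-18339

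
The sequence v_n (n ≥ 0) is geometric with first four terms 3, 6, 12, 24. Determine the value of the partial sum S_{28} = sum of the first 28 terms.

Common ratio r = 2.
v_n = 3·2^(n-0).
S = 3·(2^28 - 1)/(2 - 1) = 3·(268435456 - 1)/(1) = 805306365.

805306365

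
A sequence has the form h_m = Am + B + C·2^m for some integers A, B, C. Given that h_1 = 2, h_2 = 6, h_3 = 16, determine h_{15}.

98272

Write the equations: A + B + 2C = 2; 2A + B + 4C = 6; 3A + B + 8C = 16.
Subtracting the first from the second: A + 2C = 4.
Subtracting the second from the third: A + 4C = 10.
Solving: C = 3, A = -2, then B = -2.
Therefore h_{15} = -30 + (-2) + 3·32768 = 98272.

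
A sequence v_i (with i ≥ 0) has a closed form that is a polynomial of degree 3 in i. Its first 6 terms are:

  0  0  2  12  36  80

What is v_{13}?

1st diffs: 0, 2, 10, 24, 44.
2nd diffs: 2, 8, 14, 20.
3rd diffs: 6, 6, 6 (constant).
Newton forward-difference form: v_i = 2·C(i,2) + 6·C(i,3).
At i = 13: i = 13, so v_{13} = 156 + 1716 = 1872.

1872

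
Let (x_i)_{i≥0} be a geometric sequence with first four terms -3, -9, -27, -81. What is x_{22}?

-94143178827

Common ratio r = 3.
x_i = (-3)·3^(i-0).
x_{22} = (-3)·3^22 = -94143178827.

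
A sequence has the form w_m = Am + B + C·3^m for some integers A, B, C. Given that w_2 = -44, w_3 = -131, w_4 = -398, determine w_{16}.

The three given values yield: 2A + B + 9C = -44; 3A + B + 27C = -131; 4A + B + 81C = -398.
Subtracting the first from the second: A + 18C = -87.
Subtracting the second from the third: A + 54C = -267.
Solving: C = -5, A = 3, then B = -5.
So w_m = 3·m + (-5) + (-5)·3^m; at m=16 this is -215233562.

-215233562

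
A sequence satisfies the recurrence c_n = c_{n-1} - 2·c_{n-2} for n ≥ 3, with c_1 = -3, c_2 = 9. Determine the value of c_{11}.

Compute successive terms:
c_3 = 15; c_4 = -3; c_5 = -33; c_6 = -27; c_7 = 39; c_8 = 93; c_9 = 15; c_{10} = -171; c_{11} = -201.

-201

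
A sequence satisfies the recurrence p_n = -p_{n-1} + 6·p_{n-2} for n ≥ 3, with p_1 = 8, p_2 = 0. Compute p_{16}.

-45759216

Compute successive terms:
p_3 = 48;  p_4 = -48;  p_5 = 336;  …;  p_{13} = 1720272;  p_{14} = -5062512;  p_{15} = 15384144;  p_{16} = -45759216.
(Characteristic roots are 2 and -3.)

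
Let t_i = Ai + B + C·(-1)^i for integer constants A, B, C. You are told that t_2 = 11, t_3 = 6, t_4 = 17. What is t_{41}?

Plug in i = 2, 3, 4: 2A + B + C = 11; 3A + B - C = 6; 4A + B + C = 17.
Subtracting the first from the second: A - 2C = -5.
Subtracting the second from the third: A + 2C = 11.
Solving: C = 4, A = 3, then B = 1.
So t_i = 3·i + 1 + 4·(-1)^i; at i=41 this is 120.

120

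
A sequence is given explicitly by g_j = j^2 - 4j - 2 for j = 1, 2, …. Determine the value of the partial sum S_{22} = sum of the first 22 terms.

Over j = 1..22: Σj = 253, Σj² = 3795.
Total = (1)·3795 + (-4)·253 + (-2)·22 = 2739.

2739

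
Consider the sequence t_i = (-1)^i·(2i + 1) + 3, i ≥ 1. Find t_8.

20

(-1)^8 = 1; 2i + 1 at i=8 is 17; so t_8 = 20.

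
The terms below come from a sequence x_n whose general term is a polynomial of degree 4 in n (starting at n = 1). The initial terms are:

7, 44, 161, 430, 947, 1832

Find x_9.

8255

1st diffs: 37, 117, 269, 517, 885.
2nd diffs: 80, 152, 248, 368.
3rd diffs: 72, 96, 120.
4th diffs: 24, 24 (constant).
So x_n = n^4 + 2n^3 + 3n^2 - n + 2.
Evaluating at n = 9 gives x_9 = 8255.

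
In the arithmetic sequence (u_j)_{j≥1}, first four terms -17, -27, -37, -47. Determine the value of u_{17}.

-177

Common difference d = -10.
u_j = -17 + (j - 1)·(-10).
u_{17} = -17 + 16·(-10) = -177.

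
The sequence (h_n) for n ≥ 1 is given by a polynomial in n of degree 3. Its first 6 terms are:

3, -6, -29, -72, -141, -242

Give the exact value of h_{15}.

1st diffs: -9, -23, -43, -69, -101.
2nd diffs: -14, -20, -26, -32.
3rd diffs: -6, -6, -6 (constant).
Newton forward-difference form: h_n = 3 + (-9)·C(n-1,1) + (-14)·C(n-1,2) + (-6)·C(n-1,3).
At n = 15: n-1 = 14, so h_{15} = 3 - 126 - 1274 - 2184 = -3581.

-3581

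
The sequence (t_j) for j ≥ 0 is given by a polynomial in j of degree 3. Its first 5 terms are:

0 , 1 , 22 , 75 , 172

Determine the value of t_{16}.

1st diffs: 1, 21, 53, 97.
2nd diffs: 20, 32, 44.
3rd diffs: 12, 12 (constant).
Newton forward-difference form: t_j = 1·C(j,1) + 20·C(j,2) + 12·C(j,3).
At j = 16: j = 16, so t_{16} = 16 + 2400 + 6720 = 9136.

9136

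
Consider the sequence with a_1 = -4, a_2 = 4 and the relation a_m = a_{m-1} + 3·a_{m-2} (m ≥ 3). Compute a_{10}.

-572

a_3 = -8, a_4 = 4, a_5 = -20, a_6 = -8, a_7 = -68, a_8 = -92, a_9 = -296, a_{10} = -572.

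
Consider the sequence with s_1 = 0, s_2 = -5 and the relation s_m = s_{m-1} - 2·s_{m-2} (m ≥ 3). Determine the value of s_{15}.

Iterate the recurrence:
s_3 = -5;  s_4 = 5;  s_5 = 15;  …;  s_{12} = -115;  s_{13} = -225;  s_{14} = 5;  s_{15} = 455.

455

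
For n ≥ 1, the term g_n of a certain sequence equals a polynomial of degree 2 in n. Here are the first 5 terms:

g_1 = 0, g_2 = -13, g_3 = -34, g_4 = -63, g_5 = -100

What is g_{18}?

-1309

1st diffs: -13, -21, -29, -37.
2nd diffs: -8, -8, -8 (constant).
So g_n = -4n^2 - n + 5.
Evaluating at n = 18 gives g_{18} = -1309.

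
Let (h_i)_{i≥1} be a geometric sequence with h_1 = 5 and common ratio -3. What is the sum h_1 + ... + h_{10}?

h_i = 5·(-3)^(i-1).
S = 5·((-3)^10 - 1)/(-3 - 1) = 5·(59049 - 1)/(-4) = -73810.

-73810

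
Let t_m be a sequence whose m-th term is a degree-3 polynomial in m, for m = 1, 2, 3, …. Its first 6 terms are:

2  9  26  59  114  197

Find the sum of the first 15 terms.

13505

1st diffs: 7, 17, 33, 55, 83.
2nd diffs: 10, 16, 22, 28.
3rd diffs: 6, 6, 6 (constant).
Newton forward-difference form: t_m = 2 + 7·C(m-1,1) + 10·C(m-1,2) + 6·C(m-1,3).
Continuing: …, 314, 471, 674, 929, …, t_{15} = 3194.
Summing m = 1..15 (15 terms) gives 13505.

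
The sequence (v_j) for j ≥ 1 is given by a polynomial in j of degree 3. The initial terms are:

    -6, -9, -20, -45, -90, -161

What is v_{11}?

1st diffs: -3, -11, -25, -45, -71.
2nd diffs: -8, -14, -20, -26.
3rd diffs: -6, -6, -6 (constant).
So v_j = -j^3 + 2j^2 - 2j - 5.
Evaluating at j = 11 gives v_{11} = -1116.

-1116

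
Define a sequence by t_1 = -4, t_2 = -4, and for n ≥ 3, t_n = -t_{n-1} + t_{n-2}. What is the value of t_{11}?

84

Step forward from the initial values:
t_3 = 0  t_4 = -4  t_5 = 4  t_6 = -8  t_7 = 12  t_8 = -20  t_9 = 32  t_{10} = -52  t_{11} = 84.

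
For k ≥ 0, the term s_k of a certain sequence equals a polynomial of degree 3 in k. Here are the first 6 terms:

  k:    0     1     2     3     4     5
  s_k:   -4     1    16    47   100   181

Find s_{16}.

4636

1st diffs: 5, 15, 31, 53, 81.
2nd diffs: 10, 16, 22, 28.
3rd diffs: 6, 6, 6 (constant).
Newton forward-difference form: s_k = -4 + 5·C(k,1) + 10·C(k,2) + 6·C(k,3).
At k = 16: k = 16, so s_{16} = -4 + 80 + 1200 + 3360 = 4636.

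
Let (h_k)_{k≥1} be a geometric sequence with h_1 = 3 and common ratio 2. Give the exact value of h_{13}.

h_k = 3·2^(k-1).
h_{13} = 3·2^12 = 12288.

12288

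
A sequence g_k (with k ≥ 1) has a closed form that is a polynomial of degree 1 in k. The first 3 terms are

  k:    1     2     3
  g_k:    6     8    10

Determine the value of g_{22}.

48

1st diffs: 2, 2 (constant).
So g_k = 2k + 4.
Evaluating at k = 22 gives g_{22} = 48.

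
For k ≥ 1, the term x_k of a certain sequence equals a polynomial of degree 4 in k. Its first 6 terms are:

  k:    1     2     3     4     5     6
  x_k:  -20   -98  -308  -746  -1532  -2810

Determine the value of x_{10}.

-16562

1st diffs: -78, -210, -438, -786, -1278.
2nd diffs: -132, -228, -348, -492.
3rd diffs: -96, -120, -144.
4th diffs: -24, -24 (constant).
So x_k = -k^4 - 6k^3 - 5k^2 - 6k - 2.
Evaluating at k = 10 gives x_{10} = -16562.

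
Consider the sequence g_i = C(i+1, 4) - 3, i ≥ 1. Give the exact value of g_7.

67

C(8, 4) = 70, so g_7 = 67.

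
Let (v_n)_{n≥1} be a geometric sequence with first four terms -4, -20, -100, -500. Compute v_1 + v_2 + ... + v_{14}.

Common ratio r = 5.
v_n = (-4)·5^(n-1).
S = (-4)·(5^14 - 1)/(5 - 1) = (-4)·(6103515625 - 1)/(4) = -6103515624.

-6103515624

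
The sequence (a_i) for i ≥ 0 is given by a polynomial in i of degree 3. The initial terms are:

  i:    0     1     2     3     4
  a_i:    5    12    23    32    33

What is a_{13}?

1st diffs: 7, 11, 9, 1.
2nd diffs: 4, -2, -8.
3rd diffs: -6, -6 (constant).
Newton forward-difference form: a_i = 5 + 7·C(i,1) + 4·C(i,2) + (-6)·C(i,3).
At i = 13: i = 13, so a_{13} = 5 + 91 + 312 - 1716 = -1308.

-1308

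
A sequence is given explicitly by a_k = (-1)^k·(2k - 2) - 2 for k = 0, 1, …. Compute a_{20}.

(-1)^20 = 1; 2k - 2 at k=20 is 38; so a_{20} = 36.

36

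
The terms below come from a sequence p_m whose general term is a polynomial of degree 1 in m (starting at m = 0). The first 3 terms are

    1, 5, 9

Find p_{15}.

1st diffs: 4, 4 (constant).
So p_m = 4m + 1.
Evaluating at m = 15 gives p_{15} = 61.

61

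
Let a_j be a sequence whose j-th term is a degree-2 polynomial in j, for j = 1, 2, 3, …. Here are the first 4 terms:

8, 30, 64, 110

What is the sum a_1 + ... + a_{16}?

9488

1st diffs: 22, 34, 46.
2nd diffs: 12, 12 (constant).
Newton forward-difference form: a_j = 8 + 22·C(j-1,1) + 12·C(j-1,2).
Continuing: …, 168, 238, 320, 414, …, a_{16} = 1598.
Summing j = 1..16 (16 terms) gives 9488.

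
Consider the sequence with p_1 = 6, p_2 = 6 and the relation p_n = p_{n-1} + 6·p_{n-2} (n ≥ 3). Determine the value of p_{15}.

Applying the relation repeatedly:
p_3 = 42;  p_4 = 78;  p_5 = 330;  …;  p_{12} = 632814;  p_{13} = 1923018;  p_{14} = 5719902;  p_{15} = 17258010.
(Characteristic roots are 3 and -2.)

17258010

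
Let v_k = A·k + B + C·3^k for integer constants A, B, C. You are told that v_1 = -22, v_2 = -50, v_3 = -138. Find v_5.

-1214

At k = 1, 2, 3: A + B + 3C = -22; 2A + B + 9C = -50; 3A + B + 27C = -138.
Subtracting the first from the second: A + 6C = -28.
Subtracting the second from the third: A + 18C = -88.
Solving: C = -5, A = 2, then B = -9.
Therefore v_5 = 10 + (-9) + (-5)·243 = -1214.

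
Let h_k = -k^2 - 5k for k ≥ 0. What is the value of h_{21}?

h_{21} = -1·21^2 - 5·21 = -546.

-546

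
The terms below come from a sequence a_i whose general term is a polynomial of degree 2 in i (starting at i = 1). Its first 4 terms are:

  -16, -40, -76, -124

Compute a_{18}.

-2056

1st diffs: -24, -36, -48.
2nd diffs: -12, -12 (constant).
So a_i = -6i^2 - 6i - 4.
Evaluating at i = 18 gives a_{18} = -2056.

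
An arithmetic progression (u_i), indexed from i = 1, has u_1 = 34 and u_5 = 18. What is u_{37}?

-110

Common difference d = (18 - 34) / (5 - 1) = -4.
u_i = 34 + (i - 1)·(-4).
u_{37} = 34 + 36·(-4) = -110.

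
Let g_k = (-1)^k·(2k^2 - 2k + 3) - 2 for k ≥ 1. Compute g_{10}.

181

(-1)^10 = 1; 2k^2 - 2k + 3 at k=10 is 183; so g_{10} = 181.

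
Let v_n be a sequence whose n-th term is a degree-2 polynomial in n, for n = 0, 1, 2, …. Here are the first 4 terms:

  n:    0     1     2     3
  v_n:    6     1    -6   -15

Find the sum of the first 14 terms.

-1099

1st diffs: -5, -7, -9.
2nd diffs: -2, -2 (constant).
So v_n = -n^2 - 4n + 6.
Continuing: …, -26, -39, -54, -71, …, v_{13} = -215.
Summing n = 0..13 (14 terms) gives -1099.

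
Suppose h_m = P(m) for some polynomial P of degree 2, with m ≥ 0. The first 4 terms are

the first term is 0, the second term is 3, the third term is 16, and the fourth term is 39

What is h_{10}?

480

1st diffs: 3, 13, 23.
2nd diffs: 10, 10 (constant).
Newton forward-difference form: h_m = 3·C(m,1) + 10·C(m,2).
At m = 10: m = 10, so h_{10} = 30 + 450 = 480.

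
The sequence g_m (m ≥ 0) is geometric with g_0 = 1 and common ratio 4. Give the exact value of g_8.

g_m = 1·4^(m-0).
g_8 = 1·4^8 = 65536.

65536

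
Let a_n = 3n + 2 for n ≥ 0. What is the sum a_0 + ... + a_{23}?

876

Over n = 0..23: Σn = 276.
Total = (3)·276 + (2)·24 = 876.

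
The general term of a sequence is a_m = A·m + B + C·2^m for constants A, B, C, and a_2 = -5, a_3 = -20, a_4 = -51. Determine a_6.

Write the equations: 2A + B + 4C = -5; 3A + B + 8C = -20; 4A + B + 16C = -51.
Subtracting the first from the second: A + 4C = -15.
Subtracting the second from the third: A + 8C = -31.
Solving: C = -4, A = 1, then B = 9.
So a_m = 1·m + 9 + (-4)·2^m; at m=6 this is -241.

-241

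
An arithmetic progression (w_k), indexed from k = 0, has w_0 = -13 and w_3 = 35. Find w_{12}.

Common difference d = (35 - (-13)) / (3 - 0) = 16.
w_k = -13 + (k - 0)·16.
w_{12} = -13 + 12·16 = 179.

179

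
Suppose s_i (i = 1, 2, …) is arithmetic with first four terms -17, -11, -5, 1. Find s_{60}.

337

Common difference d = 6.
s_i = -17 + (i - 1)·6.
s_{60} = -17 + 59·6 = 337.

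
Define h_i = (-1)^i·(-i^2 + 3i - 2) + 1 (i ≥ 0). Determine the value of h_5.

13

(-1)^5 = -1; -i^2 + 3i - 2 at i=5 is -12; so h_5 = 13.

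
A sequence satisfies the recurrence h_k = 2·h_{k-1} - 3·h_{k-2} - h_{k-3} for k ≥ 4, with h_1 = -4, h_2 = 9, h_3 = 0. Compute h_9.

Compute successive terms:
h_4 = -23  h_5 = -55  h_6 = -41  h_7 = 106  h_8 = 390  h_9 = 503.

503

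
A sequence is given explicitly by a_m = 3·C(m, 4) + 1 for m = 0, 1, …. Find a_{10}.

C(10, 4) = 210, so a_{10} = 631.

631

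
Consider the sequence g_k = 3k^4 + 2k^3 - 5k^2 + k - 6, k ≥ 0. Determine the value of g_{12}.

g_{12} = 3·12^4 + 2·12^3 - 5·12^2 + 1·12 - 6 = 64950.

64950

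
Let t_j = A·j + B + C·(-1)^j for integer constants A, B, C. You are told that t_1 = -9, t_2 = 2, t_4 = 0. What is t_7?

Write the equations: A + B - C = -9; 2A + B + C = 2; 4A + B + C = 0.
Subtracting the first from the second: A + 2C = 11.
Subtracting the second from the third: 2A = -2.
Solving: C = 6, A = -1, then B = -2.
So t_j = -1·j + (-2) + 6·(-1)^j; at j=7 this is -15.

-15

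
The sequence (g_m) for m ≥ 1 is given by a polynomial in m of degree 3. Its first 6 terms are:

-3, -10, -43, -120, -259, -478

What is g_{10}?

-2514

1st diffs: -7, -33, -77, -139, -219.
2nd diffs: -26, -44, -62, -80.
3rd diffs: -18, -18, -18 (constant).
So g_m = -3m^3 + 5m^2 - m - 4.
Evaluating at m = 10 gives g_{10} = -2514.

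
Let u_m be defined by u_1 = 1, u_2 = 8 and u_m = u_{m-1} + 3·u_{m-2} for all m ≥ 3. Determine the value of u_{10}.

4715

Compute successive terms:
u_3 = 11, u_4 = 35, u_5 = 68, u_6 = 173, u_7 = 377, u_8 = 896, u_9 = 2027, u_{10} = 4715.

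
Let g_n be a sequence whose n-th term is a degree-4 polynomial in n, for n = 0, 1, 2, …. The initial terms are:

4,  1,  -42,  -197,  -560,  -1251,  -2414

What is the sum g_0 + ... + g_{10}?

-41569

1st diffs: -3, -43, -155, -363, -691, -1163.
2nd diffs: -40, -112, -208, -328, -472.
3rd diffs: -72, -96, -120, -144.
4th diffs: -24, -24, -24 (constant).
So g_n = -n^4 - 6n^3 + 5n^2 - n + 4.
Continuing: -4217, -6852, -10535, -15506.
Summing n = 0..10 (11 terms) gives -41569.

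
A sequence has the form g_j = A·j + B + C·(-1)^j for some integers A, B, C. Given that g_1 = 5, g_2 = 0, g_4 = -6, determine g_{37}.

At j = 1, 2, 4: A + B - C = 5; 2A + B + C = 0; 4A + B + C = -6.
Subtracting the first from the second: A + 2C = -5.
Subtracting the second from the third: 2A = -6.
Solving: C = -1, A = -3, then B = 7.
Hence g_{37} = -3·37 + 7 + (-1)·(-1) = -103.

-103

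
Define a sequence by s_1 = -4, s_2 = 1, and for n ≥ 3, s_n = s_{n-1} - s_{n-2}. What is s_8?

1

Iterate the recurrence:
s_3 = 5, s_4 = 4, s_5 = -1, s_6 = -5, s_7 = -4, s_8 = 1.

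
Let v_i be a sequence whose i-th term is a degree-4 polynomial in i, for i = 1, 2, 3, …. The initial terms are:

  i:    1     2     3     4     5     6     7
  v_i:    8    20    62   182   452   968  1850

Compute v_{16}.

57938

1st diffs: 12, 42, 120, 270, 516, 882.
2nd diffs: 30, 78, 150, 246, 366.
3rd diffs: 48, 72, 96, 120.
4th diffs: 24, 24, 24 (constant).
Newton forward-difference form: v_i = 8 + 12·C(i-1,1) + 30·C(i-1,2) + 48·C(i-1,3) + 24·C(i-1,4).
At i = 16: i-1 = 15, so v_{16} = 8 + 180 + 3150 + 21840 + 32760 = 57938.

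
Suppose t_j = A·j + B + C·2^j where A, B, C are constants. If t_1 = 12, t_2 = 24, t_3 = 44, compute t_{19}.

At j = 1, 2, 3: A + B + 2C = 12; 2A + B + 4C = 24; 3A + B + 8C = 44.
Subtracting the first from the second: A + 2C = 12.
Subtracting the second from the third: A + 4C = 20.
Solving: C = 4, A = 4, then B = 0.
Therefore t_{19} = 76 + 0 + 4·524288 = 2097228.

2097228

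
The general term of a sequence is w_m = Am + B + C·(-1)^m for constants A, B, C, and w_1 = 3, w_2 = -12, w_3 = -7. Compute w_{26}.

At m = 1, 2, 3: A + B - C = 3; 2A + B + C = -12; 3A + B - C = -7.
Subtracting the first from the second: A + 2C = -15.
Subtracting the second from the third: A - 2C = 5.
Solving: C = -5, A = -5, then B = 3.
So w_m = -5·m + 3 + (-5)·(-1)^m; at m=26 this is -132.

-132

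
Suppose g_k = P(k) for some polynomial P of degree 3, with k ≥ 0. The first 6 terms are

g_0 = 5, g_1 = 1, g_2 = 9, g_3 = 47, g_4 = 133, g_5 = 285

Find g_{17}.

1st diffs: -4, 8, 38, 86, 152.
2nd diffs: 12, 30, 48, 66.
3rd diffs: 18, 18, 18 (constant).
Newton forward-difference form: g_k = 5 + (-4)·C(k,1) + 12·C(k,2) + 18·C(k,3).
At k = 17: k = 17, so g_{17} = 5 - 68 + 1632 + 12240 = 13809.

13809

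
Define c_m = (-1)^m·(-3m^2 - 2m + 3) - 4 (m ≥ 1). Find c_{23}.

1626

(-1)^23 = -1; -3m^2 - 2m + 3 at m=23 is -1630; so c_{23} = 1626.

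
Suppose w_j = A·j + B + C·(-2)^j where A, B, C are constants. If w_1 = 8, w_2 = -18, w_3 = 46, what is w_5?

Plug in j = 1, 2, 3: A + B - 2C = 8; 2A + B + 4C = -18; 3A + B - 8C = 46.
Subtracting the first from the second: A + 6C = -26.
Subtracting the second from the third: A - 12C = 64.
Solving: C = -5, A = 4, then B = -6.
Hence w_5 = 4·5 + (-6) + (-5)·(-32) = 174.

174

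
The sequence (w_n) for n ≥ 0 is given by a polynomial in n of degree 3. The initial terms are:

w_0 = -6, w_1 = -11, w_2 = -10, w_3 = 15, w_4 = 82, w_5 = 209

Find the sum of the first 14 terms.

19663

1st diffs: -5, 1, 25, 67, 127.
2nd diffs: 6, 24, 42, 60.
3rd diffs: 18, 18, 18 (constant).
So w_n = 3n^3 - 6n^2 - 2n - 6.
Continuing: …, 414, 715, 1130, 1677, …, w_{13} = 5545.
Summing n = 0..13 (14 terms) gives 19663.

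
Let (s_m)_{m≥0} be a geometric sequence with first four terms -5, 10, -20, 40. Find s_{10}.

-5120

Common ratio r = -2.
s_m = (-5)·(-2)^(m-0).
s_{10} = (-5)·(-2)^10 = -5120.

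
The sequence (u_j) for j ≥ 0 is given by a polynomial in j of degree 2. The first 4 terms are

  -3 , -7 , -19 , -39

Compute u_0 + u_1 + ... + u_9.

-1170

1st diffs: -4, -12, -20.
2nd diffs: -8, -8 (constant).
Newton forward-difference form: u_j = -3 + (-4)·C(j,1) + (-8)·C(j,2).
Continuing: …, -67, -103, -147, -199, …, u_9 = -327.
Summing j = 0..9 (10 terms) gives -1170.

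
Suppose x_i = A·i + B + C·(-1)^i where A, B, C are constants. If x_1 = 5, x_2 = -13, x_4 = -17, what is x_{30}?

-69

At i = 1, 2, 4: A + B - C = 5; 2A + B + C = -13; 4A + B + C = -17.
Subtracting the first from the second: A + 2C = -18.
Subtracting the second from the third: 2A = -4.
Solving: C = -8, A = -2, then B = -1.
Therefore x_{30} = -60 + (-1) + (-8)·1 = -69.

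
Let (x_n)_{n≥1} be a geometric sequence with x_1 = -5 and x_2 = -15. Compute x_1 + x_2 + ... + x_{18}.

Common ratio r = 3.
x_n = (-5)·3^(n-1).
S = (-5)·(3^18 - 1)/(3 - 1) = (-5)·(387420489 - 1)/(2) = -968551220.

-968551220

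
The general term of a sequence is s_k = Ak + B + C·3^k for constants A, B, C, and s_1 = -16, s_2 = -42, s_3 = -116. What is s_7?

Plug in k = 1, 2, 3: A + B + 3C = -16; 2A + B + 9C = -42; 3A + B + 27C = -116.
Subtracting the first from the second: A + 6C = -26.
Subtracting the second from the third: A + 18C = -74.
Solving: C = -4, A = -2, then B = -2.
Therefore s_7 = -14 + (-2) + (-4)·2187 = -8764.

-8764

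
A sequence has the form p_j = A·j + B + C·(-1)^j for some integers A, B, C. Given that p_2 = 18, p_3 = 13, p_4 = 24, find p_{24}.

84

The three given values yield: 2A + B + C = 18; 3A + B - C = 13; 4A + B + C = 24.
Subtracting the first from the second: A - 2C = -5.
Subtracting the second from the third: A + 2C = 11.
Solving: C = 4, A = 3, then B = 8.
So p_j = 3·j + 8 + 4·(-1)^j; at j=24 this is 84.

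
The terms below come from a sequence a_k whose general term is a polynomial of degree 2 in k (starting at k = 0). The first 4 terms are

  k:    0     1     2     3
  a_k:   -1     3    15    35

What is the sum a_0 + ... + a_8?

1st diffs: 4, 12, 20.
2nd diffs: 8, 8 (constant).
Newton forward-difference form: a_k = -1 + 4·C(k,1) + 8·C(k,2).
Continuing: …, 63, 99, 143, 195, …, a_8 = 255.
Summing k = 0..8 (9 terms) gives 807.

807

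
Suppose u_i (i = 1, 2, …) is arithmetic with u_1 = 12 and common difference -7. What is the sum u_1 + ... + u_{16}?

-648

u_i = 12 + (i - 1)·(-7).
u_{16} = -93; S = 16·(12 + (-93))/2 = -648.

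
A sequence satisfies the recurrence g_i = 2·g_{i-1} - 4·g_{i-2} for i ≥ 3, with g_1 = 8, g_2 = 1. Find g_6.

240

Applying the relation repeatedly:
g_3 = -30;  g_4 = -64;  g_5 = -8;  g_6 = 240.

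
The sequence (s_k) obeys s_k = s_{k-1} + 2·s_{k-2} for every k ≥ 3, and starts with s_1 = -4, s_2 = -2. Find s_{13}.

Iterate the recurrence:
s_3 = -10, s_4 = -14, s_5 = -34, …, s_{10} = -1022, s_{11} = -2050, s_{12} = -4094, s_{13} = -8194.
(Characteristic roots are 2 and -1.)

-8194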